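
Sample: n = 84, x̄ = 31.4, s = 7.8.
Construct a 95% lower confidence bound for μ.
μ ≥ 29.98

Lower bound (one-sided):
t* = 1.663 (one-sided for 95%)
Lower bound = x̄ - t* · s/√n = 31.4 - 1.663 · 7.8/√84 = 29.98

We are 95% confident that μ ≥ 29.98.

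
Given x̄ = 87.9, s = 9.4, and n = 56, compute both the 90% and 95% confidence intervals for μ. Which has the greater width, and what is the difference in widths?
95% CI is wider by 0.83

df = 55
90% CI: t* = 1.673, (85.80, 90.00), width = 2 · t* · s/√n = 4.20
95% CI: t* = 2.004, (85.38, 90.42), width = 2 · t* · s/√n = 5.03

The 95% CI is wider by 5.03 - 4.20 = 0.83.
Higher confidence requires a wider interval.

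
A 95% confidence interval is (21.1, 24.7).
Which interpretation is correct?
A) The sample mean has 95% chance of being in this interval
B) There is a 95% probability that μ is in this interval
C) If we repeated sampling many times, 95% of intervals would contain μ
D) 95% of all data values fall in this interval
C

A) Wrong — x̄ is observed and sits in the interval by construction.
B) Wrong — μ is fixed; the randomness lives in the interval, not in μ.
C) Correct — this is the frequentist long-run coverage interpretation.
D) Wrong — a CI is about the parameter μ, not individual data values.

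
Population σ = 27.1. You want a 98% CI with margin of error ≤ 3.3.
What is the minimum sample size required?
n ≥ 365

For margin E ≤ 3.3:
n ≥ (z* · σ / E)²
n ≥ (2.326 · 27.1 / 3.3)²
n ≥ 364.86

Minimum n = 365 (rounding up)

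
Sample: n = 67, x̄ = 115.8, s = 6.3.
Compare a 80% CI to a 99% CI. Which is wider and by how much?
99% CI is wider by 2.09

df = 66
80% CI: t* = 1.295, (114.80, 116.80), width = 2 · t* · s/√n = 1.99
99% CI: t* = 2.652, (113.76, 117.84), width = 2 · t* · s/√n = 4.08

The 99% CI is wider by 4.08 - 1.99 = 2.09.
Higher confidence requires a wider interval.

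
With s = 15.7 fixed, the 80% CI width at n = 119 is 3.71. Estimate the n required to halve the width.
n ≈ 476

CI width ∝ 1/√n
To reduce width by factor 2, need √n to grow by 2 → need 2² = 4 times as many samples.

Current: n = 119, width = 3.71
New: n = 476, width ≈ 1.85

Width reduced by factor of 3.71/1.85 = 2.01.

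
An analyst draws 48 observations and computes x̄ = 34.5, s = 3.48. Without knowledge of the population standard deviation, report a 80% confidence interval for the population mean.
(33.85, 35.15)

t-interval (σ unknown):
df = n - 1 = 47
t* = 1.300 for 80% confidence

Margin of error = t* · s/√n = 1.300 · 3.48/√48 = 0.65

CI: (33.85, 35.15)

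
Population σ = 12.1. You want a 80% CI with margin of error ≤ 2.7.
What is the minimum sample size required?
n ≥ 34

For margin E ≤ 2.7:
n ≥ (z* · σ / E)²
n ≥ (1.282 · 12.1 / 2.7)²
n ≥ 33.01

Minimum n = 34 (rounding up)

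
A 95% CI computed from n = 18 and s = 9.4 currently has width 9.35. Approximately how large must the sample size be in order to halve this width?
n ≈ 72

CI width ∝ 1/√n
To reduce width by factor 2, need √n to grow by 2 → need 2² = 4 times as many samples.

Current: n = 18, width = 9.35
New: n = 72, width ≈ 4.42

Width reduced by factor of 9.35/4.42 = 2.12.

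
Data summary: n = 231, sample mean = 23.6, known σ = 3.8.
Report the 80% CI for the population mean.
(23.28, 23.92)

z-interval (σ known):
z* = 1.282 for 80% confidence

Margin of error = z* · σ/√n = 1.282 · 3.8/√231 = 0.32

CI: (23.6 - 0.32, 23.6 + 0.32) = (23.28, 23.92)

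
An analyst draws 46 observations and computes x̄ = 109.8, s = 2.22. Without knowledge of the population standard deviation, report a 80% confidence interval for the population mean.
(109.37, 110.23)

t-interval (σ unknown):
df = n - 1 = 45
t* = 1.301 for 80% confidence

Margin of error = t* · s/√n = 1.301 · 2.22/√46 = 0.43

CI: (109.37, 110.23)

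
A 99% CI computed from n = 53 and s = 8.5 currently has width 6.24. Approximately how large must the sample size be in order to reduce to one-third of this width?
n ≈ 477

CI width ∝ 1/√n
To reduce width by factor 3, need √n to grow by 3 → need 3² = 9 times as many samples.

Current: n = 53, width = 6.24
New: n = 477, width ≈ 2.01

Width reduced by factor of 6.24/2.01 = 3.10.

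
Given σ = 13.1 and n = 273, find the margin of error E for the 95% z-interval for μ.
Margin of error = 1.55

Margin of error = z* · σ/√n
= 1.960 · 13.1/√273
= 1.960 · 13.1/16.5227
= 1.55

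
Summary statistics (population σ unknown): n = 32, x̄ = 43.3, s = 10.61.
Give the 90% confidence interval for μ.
(40.12, 46.48)

t-interval (σ unknown):
df = n - 1 = 31
t* = 1.696 for 90% confidence

Margin of error = t* · s/√n = 1.696 · 10.61/√32 = 3.18

CI: (40.12, 46.48)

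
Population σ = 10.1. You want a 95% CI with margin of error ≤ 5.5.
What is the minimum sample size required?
n ≥ 13

For margin E ≤ 5.5:
n ≥ (z* · σ / E)²
n ≥ (1.960 · 10.1 / 5.5)²
n ≥ 12.95

Minimum n = 13 (rounding up)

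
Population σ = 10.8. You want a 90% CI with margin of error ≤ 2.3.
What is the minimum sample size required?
n ≥ 60

For margin E ≤ 2.3:
n ≥ (z* · σ / E)²
n ≥ (1.645 · 10.8 / 2.3)²
n ≥ 59.67

Minimum n = 60 (rounding up)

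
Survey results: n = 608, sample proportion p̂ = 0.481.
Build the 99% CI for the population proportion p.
(0.429, 0.533)

Proportion CI:
SE = √(p̂(1-p̂)/n) = √(0.481 · 0.519 / 608) = 0.02026

z* = 2.576
Margin = z* · SE = 2.576 · 0.02026 = 0.0522

CI: 0.481 ± 0.0522 = (0.429, 0.533)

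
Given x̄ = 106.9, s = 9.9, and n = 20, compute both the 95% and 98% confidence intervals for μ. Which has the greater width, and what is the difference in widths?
98% CI is wider by 1.97

df = 19
95% CI: t* = 2.093, (102.27, 111.53), width = 2 · t* · s/√n = 9.27
98% CI: t* = 2.539, (101.28, 112.52), width = 2 · t* · s/√n = 11.24

The 98% CI is wider by 11.24 - 9.27 = 1.97.
Higher confidence requires a wider interval.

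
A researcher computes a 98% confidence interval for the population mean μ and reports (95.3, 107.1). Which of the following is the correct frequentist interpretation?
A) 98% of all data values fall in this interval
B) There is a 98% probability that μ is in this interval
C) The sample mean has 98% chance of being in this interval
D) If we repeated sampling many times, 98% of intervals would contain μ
D

A) Wrong — a CI is about the parameter μ, not individual data values.
B) Wrong — μ is fixed; the randomness lives in the interval, not in μ.
C) Wrong — x̄ is observed and sits in the interval by construction.
D) Correct — this is the frequentist long-run coverage interpretation.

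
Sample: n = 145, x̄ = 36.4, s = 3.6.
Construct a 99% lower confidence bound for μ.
μ ≥ 35.70

Lower bound (one-sided):
t* = 2.353 (one-sided for 99%)
Lower bound = x̄ - t* · s/√n = 36.4 - 2.353 · 3.6/√145 = 35.70

We are 99% confident that μ ≥ 35.70.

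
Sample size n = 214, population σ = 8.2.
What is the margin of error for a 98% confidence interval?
Margin of error = 1.30

Margin of error = z* · σ/√n
= 2.326 · 8.2/√214
= 2.326 · 8.2/14.6287
= 1.30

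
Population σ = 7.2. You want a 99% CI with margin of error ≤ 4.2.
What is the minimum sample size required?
n ≥ 20

For margin E ≤ 4.2:
n ≥ (z* · σ / E)²
n ≥ (2.576 · 7.2 / 4.2)²
n ≥ 19.50

Minimum n = 20 (rounding up)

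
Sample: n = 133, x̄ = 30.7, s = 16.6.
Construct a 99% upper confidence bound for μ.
μ ≤ 34.09

Upper bound (one-sided):
t* = 2.355 (one-sided for 99%)
Upper bound = x̄ + t* · s/√n = 30.7 + 2.355 · 16.6/√133 = 34.09

We are 99% confident that μ ≤ 34.09.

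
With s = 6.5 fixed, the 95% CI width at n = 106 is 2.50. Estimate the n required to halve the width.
n ≈ 424

CI width ∝ 1/√n
To reduce width by factor 2, need √n to grow by 2 → need 2² = 4 times as many samples.

Current: n = 106, width = 2.50
New: n = 424, width ≈ 1.24

Width reduced by factor of 2.50/1.24 = 2.02.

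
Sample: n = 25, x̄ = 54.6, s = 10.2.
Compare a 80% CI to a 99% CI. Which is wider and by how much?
99% CI is wider by 6.03

df = 24
80% CI: t* = 1.318, (51.91, 57.29), width = 2 · t* · s/√n = 5.38
99% CI: t* = 2.797, (48.89, 60.31), width = 2 · t* · s/√n = 11.41

The 99% CI is wider by 11.41 - 5.38 = 6.03.
Higher confidence requires a wider interval.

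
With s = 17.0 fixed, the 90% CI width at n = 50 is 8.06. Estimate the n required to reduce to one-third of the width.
n ≈ 450

CI width ∝ 1/√n
To reduce width by factor 3, need √n to grow by 3 → need 3² = 9 times as many samples.

Current: n = 50, width = 8.06
New: n = 450, width ≈ 2.64

Width reduced by factor of 8.06/2.64 = 3.05.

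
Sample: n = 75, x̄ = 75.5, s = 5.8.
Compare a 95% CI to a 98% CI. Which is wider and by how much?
98% CI is wider by 0.52

df = 74
95% CI: t* = 1.993, (74.17, 76.83), width = 2 · t* · s/√n = 2.67
98% CI: t* = 2.378, (73.91, 77.09), width = 2 · t* · s/√n = 3.19

The 98% CI is wider by 3.19 - 2.67 = 0.52.
Higher confidence requires a wider interval.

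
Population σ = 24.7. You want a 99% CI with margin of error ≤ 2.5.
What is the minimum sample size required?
n ≥ 648

For margin E ≤ 2.5:
n ≥ (z* · σ / E)²
n ≥ (2.576 · 24.7 / 2.5)²
n ≥ 647.75

Minimum n = 648 (rounding up)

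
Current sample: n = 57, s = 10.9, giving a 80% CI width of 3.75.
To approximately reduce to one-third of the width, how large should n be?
n ≈ 513

CI width ∝ 1/√n
To reduce width by factor 3, need √n to grow by 3 → need 3² = 9 times as many samples.

Current: n = 57, width = 3.75
New: n = 513, width ≈ 1.23

Width reduced by factor of 3.75/1.23 = 3.05.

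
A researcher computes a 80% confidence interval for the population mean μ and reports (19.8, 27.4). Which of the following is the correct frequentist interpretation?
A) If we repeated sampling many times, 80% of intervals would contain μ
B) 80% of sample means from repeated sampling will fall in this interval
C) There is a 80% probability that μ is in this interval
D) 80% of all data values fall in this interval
A

A) Correct — this is the frequentist long-run coverage interpretation.
B) Wrong — coverage applies to intervals containing μ, not to future x̄ values.
C) Wrong — μ is fixed; the randomness lives in the interval, not in μ.
D) Wrong — a CI is about the parameter μ, not individual data values.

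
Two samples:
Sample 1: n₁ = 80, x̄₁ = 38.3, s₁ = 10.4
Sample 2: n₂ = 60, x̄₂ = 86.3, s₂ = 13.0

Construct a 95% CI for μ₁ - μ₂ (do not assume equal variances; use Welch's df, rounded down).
(-52.05, -43.95)

Difference: x̄₁ - x̄₂ = -48.00
SE = √(s₁²/n₁ + s₂²/n₂) = √(10.4²/80 + 13.0²/60) = 2.0417
df = 110.26 → 110 (Welch–Satterthwaite, rounded down)
t* = 1.982

CI: -48.00 ± 1.982 · 2.0417 = -48.00 ± 4.05 = (-52.05, -43.95)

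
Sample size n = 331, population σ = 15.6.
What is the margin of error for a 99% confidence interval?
Margin of error = 2.21

Margin of error = z* · σ/√n
= 2.576 · 15.6/√331
= 2.576 · 15.6/18.1934
= 2.21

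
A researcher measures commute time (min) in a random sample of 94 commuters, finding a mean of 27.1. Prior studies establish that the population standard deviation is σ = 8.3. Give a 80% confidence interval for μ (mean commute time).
(26.00, 28.20)

z-interval (σ known):
z* = 1.282 for 80% confidence

Margin of error = z* · σ/√n = 1.282 · 8.3/√94 = 1.10

CI: (27.1 - 1.10, 27.1 + 1.10) = (26.00, 28.20)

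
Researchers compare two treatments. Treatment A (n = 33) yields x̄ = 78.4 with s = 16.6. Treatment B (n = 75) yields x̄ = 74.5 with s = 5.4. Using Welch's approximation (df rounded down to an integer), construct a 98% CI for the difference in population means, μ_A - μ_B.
(-3.31, 11.11)

Difference: x̄₁ - x̄₂ = 3.90
SE = √(s₁²/n₁ + s₂²/n₂) = √(16.6²/33 + 5.4²/75) = 2.9562
df = 35.02 → 35 (Welch–Satterthwaite, rounded down)
t* = 2.438

CI: 3.90 ± 2.438 · 2.9562 = 3.90 ± 7.21 = (-3.31, 11.11)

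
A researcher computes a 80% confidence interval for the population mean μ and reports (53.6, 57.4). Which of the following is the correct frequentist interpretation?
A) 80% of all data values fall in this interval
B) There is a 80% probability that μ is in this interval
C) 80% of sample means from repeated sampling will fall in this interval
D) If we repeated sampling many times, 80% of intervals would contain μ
D

A) Wrong — a CI is about the parameter μ, not individual data values.
B) Wrong — μ is fixed; the randomness lives in the interval, not in μ.
C) Wrong — coverage applies to intervals containing μ, not to future x̄ values.
D) Correct — this is the frequentist long-run coverage interpretation.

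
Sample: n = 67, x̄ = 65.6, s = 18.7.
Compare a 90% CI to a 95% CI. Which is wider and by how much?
95% CI is wider by 1.50

df = 66
90% CI: t* = 1.668, (61.79, 69.41), width = 2 · t* · s/√n = 7.62
95% CI: t* = 1.997, (61.04, 70.16), width = 2 · t* · s/√n = 9.12

The 95% CI is wider by 9.12 - 7.62 = 1.50.
Higher confidence requires a wider interval.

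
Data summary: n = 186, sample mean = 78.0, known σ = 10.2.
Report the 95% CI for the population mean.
(76.53, 79.47)

z-interval (σ known):
z* = 1.960 for 95% confidence

Margin of error = z* · σ/√n = 1.960 · 10.2/√186 = 1.47

CI: (78.0 - 1.47, 78.0 + 1.47) = (76.53, 79.47)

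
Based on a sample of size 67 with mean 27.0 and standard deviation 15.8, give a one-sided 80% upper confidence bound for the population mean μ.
μ ≤ 28.63

Upper bound (one-sided):
t* = 0.847 (one-sided for 80%)
Upper bound = x̄ + t* · s/√n = 27.0 + 0.847 · 15.8/√67 = 28.63

We are 80% confident that μ ≤ 28.63.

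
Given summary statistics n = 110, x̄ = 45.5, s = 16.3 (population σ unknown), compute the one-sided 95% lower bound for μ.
μ ≥ 42.92

Lower bound (one-sided):
t* = 1.659 (one-sided for 95%)
Lower bound = x̄ - t* · s/√n = 45.5 - 1.659 · 16.3/√110 = 42.92

We are 95% confident that μ ≥ 42.92.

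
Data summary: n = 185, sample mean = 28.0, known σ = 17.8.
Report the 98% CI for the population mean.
(24.96, 31.04)

z-interval (σ known):
z* = 2.326 for 98% confidence

Margin of error = z* · σ/√n = 2.326 · 17.8/√185 = 3.04

CI: (28.0 - 3.04, 28.0 + 3.04) = (24.96, 31.04)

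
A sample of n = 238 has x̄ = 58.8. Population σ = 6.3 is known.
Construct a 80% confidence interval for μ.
(58.28, 59.32)

z-interval (σ known):
z* = 1.282 for 80% confidence

Margin of error = z* · σ/√n = 1.282 · 6.3/√238 = 0.52

CI: (58.8 - 0.52, 58.8 + 0.52) = (58.28, 59.32)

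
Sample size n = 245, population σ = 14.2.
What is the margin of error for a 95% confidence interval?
Margin of error = 1.78

Margin of error = z* · σ/√n
= 1.960 · 14.2/√245
= 1.960 · 14.2/15.6525
= 1.78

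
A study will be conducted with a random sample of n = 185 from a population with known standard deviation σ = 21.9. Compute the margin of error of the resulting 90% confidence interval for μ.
Margin of error = 2.65

Margin of error = z* · σ/√n
= 1.645 · 21.9/√185
= 1.645 · 21.9/13.6015
= 2.65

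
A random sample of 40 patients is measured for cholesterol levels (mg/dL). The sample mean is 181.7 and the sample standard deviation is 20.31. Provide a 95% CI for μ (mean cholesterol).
(175.20, 188.20)

t-interval (σ unknown):
df = n - 1 = 39
t* = 2.023 for 95% confidence

Margin of error = t* · s/√n = 2.023 · 20.31/√40 = 6.50

CI: (175.20, 188.20)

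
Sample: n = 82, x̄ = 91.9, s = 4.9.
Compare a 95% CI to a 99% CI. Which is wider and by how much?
99% CI is wider by 0.70

df = 81
95% CI: t* = 1.990, (90.82, 92.98), width = 2 · t* · s/√n = 2.15
99% CI: t* = 2.638, (90.47, 93.33), width = 2 · t* · s/√n = 2.85

The 99% CI is wider by 2.85 - 2.15 = 0.70.
Higher confidence requires a wider interval.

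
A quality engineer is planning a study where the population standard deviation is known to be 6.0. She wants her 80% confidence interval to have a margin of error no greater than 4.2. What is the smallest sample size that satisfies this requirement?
n ≥ 4

For margin E ≤ 4.2:
n ≥ (z* · σ / E)²
n ≥ (1.282 · 6.0 / 4.2)²
n ≥ 3.35

Minimum n = 4 (rounding up)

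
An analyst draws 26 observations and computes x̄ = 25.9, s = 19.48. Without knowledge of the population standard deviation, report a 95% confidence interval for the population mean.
(18.03, 33.77)

t-interval (σ unknown):
df = n - 1 = 25
t* = 2.060 for 95% confidence

Margin of error = t* · s/√n = 2.060 · 19.48/√26 = 7.87

CI: (18.03, 33.77)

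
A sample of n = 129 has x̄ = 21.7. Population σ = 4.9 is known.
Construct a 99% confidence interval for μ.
(20.59, 22.81)

z-interval (σ known):
z* = 2.576 for 99% confidence

Margin of error = z* · σ/√n = 2.576 · 4.9/√129 = 1.11

CI: (21.7 - 1.11, 21.7 + 1.11) = (20.59, 22.81)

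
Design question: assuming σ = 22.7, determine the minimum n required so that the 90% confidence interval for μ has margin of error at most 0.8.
n ≥ 2179

For margin E ≤ 0.8:
n ≥ (z* · σ / E)²
n ≥ (1.645 · 22.7 / 0.8)²
n ≥ 2178.73

Minimum n = 2179 (rounding up)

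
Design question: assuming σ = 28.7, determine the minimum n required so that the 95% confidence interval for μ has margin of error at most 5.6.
n ≥ 101

For margin E ≤ 5.6:
n ≥ (z* · σ / E)²
n ≥ (1.960 · 28.7 / 5.6)²
n ≥ 100.90

Minimum n = 101 (rounding up)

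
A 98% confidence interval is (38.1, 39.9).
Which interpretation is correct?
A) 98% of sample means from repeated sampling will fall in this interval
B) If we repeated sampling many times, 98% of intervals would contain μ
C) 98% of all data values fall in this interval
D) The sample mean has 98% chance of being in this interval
B

A) Wrong — coverage applies to intervals containing μ, not to future x̄ values.
B) Correct — this is the frequentist long-run coverage interpretation.
C) Wrong — a CI is about the parameter μ, not individual data values.
D) Wrong — x̄ is observed and sits in the interval by construction.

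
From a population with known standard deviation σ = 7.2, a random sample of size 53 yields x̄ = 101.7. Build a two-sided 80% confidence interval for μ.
(100.43, 102.97)

z-interval (σ known):
z* = 1.282 for 80% confidence

Margin of error = z* · σ/√n = 1.282 · 7.2/√53 = 1.27

CI: (101.7 - 1.27, 101.7 + 1.27) = (100.43, 102.97)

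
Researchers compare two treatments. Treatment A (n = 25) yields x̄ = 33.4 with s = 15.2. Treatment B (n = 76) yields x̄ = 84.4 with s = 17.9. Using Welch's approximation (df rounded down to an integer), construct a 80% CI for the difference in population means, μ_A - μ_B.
(-55.77, -46.23)

Difference: x̄₁ - x̄₂ = -51.00
SE = √(s₁²/n₁ + s₂²/n₂) = √(15.2²/25 + 17.9²/76) = 3.6684
df = 47.71 → 47 (Welch–Satterthwaite, rounded down)
t* = 1.300

CI: -51.00 ± 1.300 · 3.6684 = -51.00 ± 4.77 = (-55.77, -46.23)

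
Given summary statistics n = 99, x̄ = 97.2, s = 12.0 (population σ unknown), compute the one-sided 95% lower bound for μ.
μ ≥ 95.20

Lower bound (one-sided):
t* = 1.661 (one-sided for 95%)
Lower bound = x̄ - t* · s/√n = 97.2 - 1.661 · 12.0/√99 = 95.20

We are 95% confident that μ ≥ 95.20.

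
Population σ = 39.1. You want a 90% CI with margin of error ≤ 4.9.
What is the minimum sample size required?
n ≥ 173

For margin E ≤ 4.9:
n ≥ (z* · σ / E)²
n ≥ (1.645 · 39.1 / 4.9)²
n ≥ 172.30

Minimum n = 173 (rounding up)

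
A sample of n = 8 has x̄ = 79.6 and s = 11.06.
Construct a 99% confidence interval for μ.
(65.92, 93.28)

t-interval (σ unknown):
df = n - 1 = 7
t* = 3.499 for 99% confidence

Margin of error = t* · s/√n = 3.499 · 11.06/√8 = 13.68

CI: (65.92, 93.28)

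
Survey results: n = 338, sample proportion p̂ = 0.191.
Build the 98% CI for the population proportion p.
(0.141, 0.241)

Proportion CI:
SE = √(p̂(1-p̂)/n) = √(0.191 · 0.809 / 338) = 0.02138

z* = 2.326
Margin = z* · SE = 2.326 · 0.02138 = 0.0497

CI: 0.191 ± 0.0497 = (0.141, 0.241)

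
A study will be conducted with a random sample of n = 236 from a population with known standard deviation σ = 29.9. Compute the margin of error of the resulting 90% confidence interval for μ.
Margin of error = 3.20

Margin of error = z* · σ/√n
= 1.645 · 29.9/√236
= 1.645 · 29.9/15.3623
= 3.20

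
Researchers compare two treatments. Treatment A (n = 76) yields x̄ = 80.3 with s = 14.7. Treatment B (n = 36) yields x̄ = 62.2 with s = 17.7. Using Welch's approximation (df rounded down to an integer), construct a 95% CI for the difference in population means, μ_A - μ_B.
(11.30, 24.90)

Difference: x̄₁ - x̄₂ = 18.10
SE = √(s₁²/n₁ + s₂²/n₂) = √(14.7²/76 + 17.7²/36) = 3.3979
df = 58.68 → 58 (Welch–Satterthwaite, rounded down)
t* = 2.002

CI: 18.10 ± 2.002 · 3.3979 = 18.10 ± 6.80 = (11.30, 24.90)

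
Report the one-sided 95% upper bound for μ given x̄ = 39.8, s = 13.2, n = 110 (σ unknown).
μ ≤ 41.89

Upper bound (one-sided):
t* = 1.659 (one-sided for 95%)
Upper bound = x̄ + t* · s/√n = 39.8 + 1.659 · 13.2/√110 = 41.89

We are 95% confident that μ ≤ 41.89.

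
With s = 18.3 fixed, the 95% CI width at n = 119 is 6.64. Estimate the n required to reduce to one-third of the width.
n ≈ 1071

CI width ∝ 1/√n
To reduce width by factor 3, need √n to grow by 3 → need 3² = 9 times as many samples.

Current: n = 119, width = 6.64
New: n = 1071, width ≈ 2.19

Width reduced by factor of 6.64/2.19 = 3.03.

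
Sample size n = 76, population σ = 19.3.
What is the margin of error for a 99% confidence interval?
Margin of error = 5.70

Margin of error = z* · σ/√n
= 2.576 · 19.3/√76
= 2.576 · 19.3/8.7178
= 5.70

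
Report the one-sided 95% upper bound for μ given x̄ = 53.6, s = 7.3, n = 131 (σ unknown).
μ ≤ 54.66

Upper bound (one-sided):
t* = 1.657 (one-sided for 95%)
Upper bound = x̄ + t* · s/√n = 53.6 + 1.657 · 7.3/√131 = 54.66

We are 95% confident that μ ≤ 54.66.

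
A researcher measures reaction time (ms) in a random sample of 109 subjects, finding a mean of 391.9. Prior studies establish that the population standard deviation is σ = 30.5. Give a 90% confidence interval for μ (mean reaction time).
(387.09, 396.71)

z-interval (σ known):
z* = 1.645 for 90% confidence

Margin of error = z* · σ/√n = 1.645 · 30.5/√109 = 4.81

CI: (391.9 - 4.81, 391.9 + 4.81) = (387.09, 396.71)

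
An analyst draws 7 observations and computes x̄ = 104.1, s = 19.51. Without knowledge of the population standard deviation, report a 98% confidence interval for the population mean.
(80.92, 127.28)

t-interval (σ unknown):
df = n - 1 = 6
t* = 3.143 for 98% confidence

Margin of error = t* · s/√n = 3.143 · 19.51/√7 = 23.18

CI: (80.92, 127.28)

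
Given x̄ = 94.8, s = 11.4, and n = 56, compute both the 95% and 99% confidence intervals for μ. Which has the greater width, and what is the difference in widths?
99% CI is wider by 2.02

df = 55
95% CI: t* = 2.004, (91.75, 97.85), width = 2 · t* · s/√n = 6.11
99% CI: t* = 2.668, (90.74, 98.86), width = 2 · t* · s/√n = 8.13

The 99% CI is wider by 8.13 - 6.11 = 2.02.
Higher confidence requires a wider interval.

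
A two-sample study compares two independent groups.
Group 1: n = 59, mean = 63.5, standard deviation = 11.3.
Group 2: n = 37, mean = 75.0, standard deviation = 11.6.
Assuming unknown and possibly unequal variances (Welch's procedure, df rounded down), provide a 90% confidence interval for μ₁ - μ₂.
(-15.51, -7.49)

Difference: x̄₁ - x̄₂ = -11.50
SE = √(s₁²/n₁ + s₂²/n₂) = √(11.3²/59 + 11.6²/37) = 2.4085
df = 75.09 → 75 (Welch–Satterthwaite, rounded down)
t* = 1.665

CI: -11.50 ± 1.665 · 2.4085 = -11.50 ± 4.01 = (-15.51, -7.49)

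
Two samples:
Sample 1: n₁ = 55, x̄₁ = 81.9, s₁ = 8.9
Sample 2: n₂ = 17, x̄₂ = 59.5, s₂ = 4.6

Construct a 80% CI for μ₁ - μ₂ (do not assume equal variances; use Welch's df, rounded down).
(20.27, 24.53)

Difference: x̄₁ - x̄₂ = 22.40
SE = √(s₁²/n₁ + s₂²/n₂) = √(8.9²/55 + 4.6²/17) = 1.6386
df = 53.30 → 53 (Welch–Satterthwaite, rounded down)
t* = 1.298

CI: 22.40 ± 1.298 · 1.6386 = 22.40 ± 2.13 = (20.27, 24.53)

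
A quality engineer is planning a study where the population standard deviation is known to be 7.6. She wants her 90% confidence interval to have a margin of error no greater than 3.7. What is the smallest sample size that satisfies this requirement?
n ≥ 12

For margin E ≤ 3.7:
n ≥ (z* · σ / E)²
n ≥ (1.645 · 7.6 / 3.7)²
n ≥ 11.42

Minimum n = 12 (rounding up)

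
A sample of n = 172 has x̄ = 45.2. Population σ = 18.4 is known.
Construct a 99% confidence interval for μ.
(41.59, 48.81)

z-interval (σ known):
z* = 2.576 for 99% confidence

Margin of error = z* · σ/√n = 2.576 · 18.4/√172 = 3.61

CI: (45.2 - 3.61, 45.2 + 3.61) = (41.59, 48.81)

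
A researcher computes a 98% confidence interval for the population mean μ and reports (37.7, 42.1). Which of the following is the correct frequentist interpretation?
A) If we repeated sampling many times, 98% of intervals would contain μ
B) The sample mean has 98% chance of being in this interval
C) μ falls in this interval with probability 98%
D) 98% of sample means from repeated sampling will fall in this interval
A

A) Correct — this is the frequentist long-run coverage interpretation.
B) Wrong — x̄ is observed and sits in the interval by construction.
C) Wrong — μ is fixed; the randomness lives in the interval, not in μ.
D) Wrong — coverage applies to intervals containing μ, not to future x̄ values.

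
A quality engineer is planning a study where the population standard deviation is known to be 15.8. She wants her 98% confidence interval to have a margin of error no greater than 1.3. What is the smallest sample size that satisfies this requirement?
n ≥ 800

For margin E ≤ 1.3:
n ≥ (z* · σ / E)²
n ≥ (2.326 · 15.8 / 1.3)²
n ≥ 799.18

Minimum n = 800 (rounding up)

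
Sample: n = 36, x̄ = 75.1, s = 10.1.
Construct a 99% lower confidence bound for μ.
μ ≥ 71.00

Lower bound (one-sided):
t* = 2.438 (one-sided for 99%)
Lower bound = x̄ - t* · s/√n = 75.1 - 2.438 · 10.1/√36 = 71.00

We are 99% confident that μ ≥ 71.00.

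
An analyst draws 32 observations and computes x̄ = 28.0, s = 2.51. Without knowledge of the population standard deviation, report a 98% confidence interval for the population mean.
(26.91, 29.09)

t-interval (σ unknown):
df = n - 1 = 31
t* = 2.453 for 98% confidence

Margin of error = t* · s/√n = 2.453 · 2.51/√32 = 1.09

CI: (26.91, 29.09)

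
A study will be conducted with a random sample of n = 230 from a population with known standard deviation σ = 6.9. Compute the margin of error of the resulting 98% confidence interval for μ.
Margin of error = 1.06

Margin of error = z* · σ/√n
= 2.326 · 6.9/√230
= 2.326 · 6.9/15.1658
= 1.06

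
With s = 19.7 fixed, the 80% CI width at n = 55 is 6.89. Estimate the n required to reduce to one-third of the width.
n ≈ 495

CI width ∝ 1/√n
To reduce width by factor 3, need √n to grow by 3 → need 3² = 9 times as many samples.

Current: n = 55, width = 6.89
New: n = 495, width ≈ 2.27

Width reduced by factor of 6.89/2.27 = 3.04.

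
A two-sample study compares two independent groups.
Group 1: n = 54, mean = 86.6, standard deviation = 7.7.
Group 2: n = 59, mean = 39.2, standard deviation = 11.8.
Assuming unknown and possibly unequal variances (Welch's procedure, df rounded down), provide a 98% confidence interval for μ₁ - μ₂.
(43.00, 51.80)

Difference: x̄₁ - x̄₂ = 47.40
SE = √(s₁²/n₁ + s₂²/n₂) = √(7.7²/54 + 11.8²/59) = 1.8596
df = 100.68 → 100 (Welch–Satterthwaite, rounded down)
t* = 2.364

CI: 47.40 ± 2.364 · 1.8596 = 47.40 ± 4.40 = (43.00, 51.80)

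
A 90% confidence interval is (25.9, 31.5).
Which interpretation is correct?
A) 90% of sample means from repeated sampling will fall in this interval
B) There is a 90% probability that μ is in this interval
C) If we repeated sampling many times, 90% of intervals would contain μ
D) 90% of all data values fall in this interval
C

A) Wrong — coverage applies to intervals containing μ, not to future x̄ values.
B) Wrong — μ is fixed; the randomness lives in the interval, not in μ.
C) Correct — this is the frequentist long-run coverage interpretation.
D) Wrong — a CI is about the parameter μ, not individual data values.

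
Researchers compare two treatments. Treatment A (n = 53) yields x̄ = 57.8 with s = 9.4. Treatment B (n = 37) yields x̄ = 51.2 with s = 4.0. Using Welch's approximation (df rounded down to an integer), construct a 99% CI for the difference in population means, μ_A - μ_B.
(2.77, 10.43)

Difference: x̄₁ - x̄₂ = 6.60
SE = √(s₁²/n₁ + s₂²/n₂) = √(9.4²/53 + 4.0²/37) = 1.4490
df = 75.17 → 75 (Welch–Satterthwaite, rounded down)
t* = 2.643

CI: 6.60 ± 2.643 · 1.4490 = 6.60 ± 3.83 = (2.77, 10.43)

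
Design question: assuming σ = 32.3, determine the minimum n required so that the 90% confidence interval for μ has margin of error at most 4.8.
n ≥ 123

For margin E ≤ 4.8:
n ≥ (z* · σ / E)²
n ≥ (1.645 · 32.3 / 4.8)²
n ≥ 122.53

Minimum n = 123 (rounding up)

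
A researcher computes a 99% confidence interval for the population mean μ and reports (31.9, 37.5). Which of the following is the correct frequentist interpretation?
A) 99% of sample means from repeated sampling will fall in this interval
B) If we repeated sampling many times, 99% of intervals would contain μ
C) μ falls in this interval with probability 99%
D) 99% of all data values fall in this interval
B

A) Wrong — coverage applies to intervals containing μ, not to future x̄ values.
B) Correct — this is the frequentist long-run coverage interpretation.
C) Wrong — μ is fixed; the randomness lives in the interval, not in μ.
D) Wrong — a CI is about the parameter μ, not individual data values.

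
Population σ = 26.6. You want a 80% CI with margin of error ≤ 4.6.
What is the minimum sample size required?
n ≥ 55

For margin E ≤ 4.6:
n ≥ (z* · σ / E)²
n ≥ (1.282 · 26.6 / 4.6)²
n ≥ 54.96

Minimum n = 55 (rounding up)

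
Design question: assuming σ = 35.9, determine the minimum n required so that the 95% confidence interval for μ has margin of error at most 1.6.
n ≥ 1935

For margin E ≤ 1.6:
n ≥ (z* · σ / E)²
n ≥ (1.960 · 35.9 / 1.6)²
n ≥ 1934.02

Minimum n = 1935 (rounding up)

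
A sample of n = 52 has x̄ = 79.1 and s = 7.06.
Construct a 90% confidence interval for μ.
(77.46, 80.74)

t-interval (σ unknown):
df = n - 1 = 51
t* = 1.675 for 90% confidence

Margin of error = t* · s/√n = 1.675 · 7.06/√52 = 1.64

CI: (77.46, 80.74)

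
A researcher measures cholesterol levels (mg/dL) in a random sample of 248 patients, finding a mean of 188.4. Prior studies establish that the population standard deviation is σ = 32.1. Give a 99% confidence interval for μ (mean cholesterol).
(183.15, 193.65)

z-interval (σ known):
z* = 2.576 for 99% confidence

Margin of error = z* · σ/√n = 2.576 · 32.1/√248 = 5.25

CI: (188.4 - 5.25, 188.4 + 5.25) = (183.15, 193.65)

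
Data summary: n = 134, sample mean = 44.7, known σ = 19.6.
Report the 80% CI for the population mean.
(42.53, 46.87)

z-interval (σ known):
z* = 1.282 for 80% confidence

Margin of error = z* · σ/√n = 1.282 · 19.6/√134 = 2.17

CI: (44.7 - 2.17, 44.7 + 2.17) = (42.53, 46.87)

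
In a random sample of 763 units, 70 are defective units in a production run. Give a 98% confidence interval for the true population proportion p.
(0.067, 0.116)

Proportion CI:
p̂ = 70/763 = 0.09174
SE = √(p̂(1-p̂)/n) = √(0.09174 · 0.90826 / 763) = 0.01045

z* = 2.326
Margin = z* · SE = 2.326 · 0.01045 = 0.0243

CI: 0.09174 ± 0.0243 = (0.067, 0.116)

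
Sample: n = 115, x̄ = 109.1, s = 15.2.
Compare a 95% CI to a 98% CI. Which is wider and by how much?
98% CI is wider by 1.07

df = 114
95% CI: t* = 1.981, (106.29, 111.91), width = 2 · t* · s/√n = 5.62
98% CI: t* = 2.360, (105.75, 112.45), width = 2 · t* · s/√n = 6.69

The 98% CI is wider by 6.69 - 5.62 = 1.07.
Higher confidence requires a wider interval.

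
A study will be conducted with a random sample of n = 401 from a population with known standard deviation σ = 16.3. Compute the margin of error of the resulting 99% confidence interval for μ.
Margin of error = 2.10

Margin of error = z* · σ/√n
= 2.576 · 16.3/√401
= 2.576 · 16.3/20.0250
= 2.10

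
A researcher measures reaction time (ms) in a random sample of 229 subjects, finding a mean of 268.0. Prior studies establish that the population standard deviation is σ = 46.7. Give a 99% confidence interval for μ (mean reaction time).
(260.05, 275.95)

z-interval (σ known):
z* = 2.576 for 99% confidence

Margin of error = z* · σ/√n = 2.576 · 46.7/√229 = 7.95

CI: (268.0 - 7.95, 268.0 + 7.95) = (260.05, 275.95)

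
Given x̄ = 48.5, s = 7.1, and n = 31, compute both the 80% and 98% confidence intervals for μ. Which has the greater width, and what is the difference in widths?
98% CI is wider by 2.93

df = 30
80% CI: t* = 1.310, (46.83, 50.17), width = 2 · t* · s/√n = 3.34
98% CI: t* = 2.457, (45.37, 51.63), width = 2 · t* · s/√n = 6.27

The 98% CI is wider by 6.27 - 3.34 = 2.93.
Higher confidence requires a wider interval.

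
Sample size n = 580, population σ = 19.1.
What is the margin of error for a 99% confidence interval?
Margin of error = 2.04

Margin of error = z* · σ/√n
= 2.576 · 19.1/√580
= 2.576 · 19.1/24.0832
= 2.04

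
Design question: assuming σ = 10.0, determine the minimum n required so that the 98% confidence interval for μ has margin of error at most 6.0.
n ≥ 16

For margin E ≤ 6.0:
n ≥ (z* · σ / E)²
n ≥ (2.326 · 10.0 / 6.0)²
n ≥ 15.03

Minimum n = 16 (rounding up)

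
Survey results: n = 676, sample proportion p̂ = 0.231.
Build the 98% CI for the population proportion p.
(0.193, 0.269)

Proportion CI:
SE = √(p̂(1-p̂)/n) = √(0.231 · 0.769 / 676) = 0.01621

z* = 2.326
Margin = z* · SE = 2.326 · 0.01621 = 0.0377

CI: 0.231 ± 0.0377 = (0.193, 0.269)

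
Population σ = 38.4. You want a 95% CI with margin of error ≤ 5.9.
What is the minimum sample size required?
n ≥ 163

For margin E ≤ 5.9:
n ≥ (z* · σ / E)²
n ≥ (1.960 · 38.4 / 5.9)²
n ≥ 162.73

Minimum n = 163 (rounding up)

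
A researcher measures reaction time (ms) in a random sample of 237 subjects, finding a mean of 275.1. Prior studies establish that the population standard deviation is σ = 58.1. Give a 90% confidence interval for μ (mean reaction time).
(268.89, 281.31)

z-interval (σ known):
z* = 1.645 for 90% confidence

Margin of error = z* · σ/√n = 1.645 · 58.1/√237 = 6.21

CI: (275.1 - 6.21, 275.1 + 6.21) = (268.89, 281.31)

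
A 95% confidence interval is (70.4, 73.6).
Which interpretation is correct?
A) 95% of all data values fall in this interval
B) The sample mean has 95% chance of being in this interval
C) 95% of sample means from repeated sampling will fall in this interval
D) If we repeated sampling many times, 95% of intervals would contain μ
D

A) Wrong — a CI is about the parameter μ, not individual data values.
B) Wrong — x̄ is observed and sits in the interval by construction.
C) Wrong — coverage applies to intervals containing μ, not to future x̄ values.
D) Correct — this is the frequentist long-run coverage interpretation.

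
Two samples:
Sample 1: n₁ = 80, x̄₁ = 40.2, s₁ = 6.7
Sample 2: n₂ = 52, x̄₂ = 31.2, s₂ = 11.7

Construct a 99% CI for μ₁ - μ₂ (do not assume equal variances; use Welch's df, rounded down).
(4.27, 13.73)

Difference: x̄₁ - x̄₂ = 9.00
SE = √(s₁²/n₁ + s₂²/n₂) = √(6.7²/80 + 11.7²/52) = 1.7871
df = 72.92 → 72 (Welch–Satterthwaite, rounded down)
t* = 2.646

CI: 9.00 ± 2.646 · 1.7871 = 9.00 ± 4.73 = (4.27, 13.73)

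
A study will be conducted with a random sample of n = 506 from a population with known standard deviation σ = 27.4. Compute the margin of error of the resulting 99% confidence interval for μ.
Margin of error = 3.14

Margin of error = z* · σ/√n
= 2.576 · 27.4/√506
= 2.576 · 27.4/22.4944
= 3.14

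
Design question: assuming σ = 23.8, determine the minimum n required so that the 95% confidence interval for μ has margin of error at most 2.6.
n ≥ 322

For margin E ≤ 2.6:
n ≥ (z* · σ / E)²
n ≥ (1.960 · 23.8 / 2.6)²
n ≥ 321.90

Minimum n = 322 (rounding up)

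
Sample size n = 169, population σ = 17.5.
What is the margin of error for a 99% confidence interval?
Margin of error = 3.47

Margin of error = z* · σ/√n
= 2.576 · 17.5/√169
= 2.576 · 17.5/13.0000
= 3.47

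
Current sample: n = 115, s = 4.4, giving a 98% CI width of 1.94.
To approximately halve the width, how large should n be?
n ≈ 460

CI width ∝ 1/√n
To reduce width by factor 2, need √n to grow by 2 → need 2² = 4 times as many samples.

Current: n = 115, width = 1.94
New: n = 460, width ≈ 0.96

Width reduced by factor of 1.94/0.96 = 2.02.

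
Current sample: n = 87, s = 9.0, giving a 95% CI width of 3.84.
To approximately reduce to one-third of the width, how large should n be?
n ≈ 783

CI width ∝ 1/√n
To reduce width by factor 3, need √n to grow by 3 → need 3² = 9 times as many samples.

Current: n = 87, width = 3.84
New: n = 783, width ≈ 1.26

Width reduced by factor of 3.84/1.26 = 3.05.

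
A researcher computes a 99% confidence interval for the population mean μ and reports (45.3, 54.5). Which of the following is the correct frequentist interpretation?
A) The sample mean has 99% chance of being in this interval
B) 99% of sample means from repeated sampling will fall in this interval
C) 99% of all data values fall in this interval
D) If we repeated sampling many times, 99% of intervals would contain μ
D

A) Wrong — x̄ is observed and sits in the interval by construction.
B) Wrong — coverage applies to intervals containing μ, not to future x̄ values.
C) Wrong — a CI is about the parameter μ, not individual data values.
D) Correct — this is the frequentist long-run coverage interpretation.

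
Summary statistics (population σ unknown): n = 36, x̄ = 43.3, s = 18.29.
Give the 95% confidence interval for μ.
(37.11, 49.49)

t-interval (σ unknown):
df = n - 1 = 35
t* = 2.030 for 95% confidence

Margin of error = t* · s/√n = 2.030 · 18.29/√36 = 6.19

CI: (37.11, 49.49)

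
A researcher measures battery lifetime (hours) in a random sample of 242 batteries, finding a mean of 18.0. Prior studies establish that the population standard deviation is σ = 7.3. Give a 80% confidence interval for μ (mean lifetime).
(17.40, 18.60)

z-interval (σ known):
z* = 1.282 for 80% confidence

Margin of error = z* · σ/√n = 1.282 · 7.3/√242 = 0.60

CI: (18.0 - 0.60, 18.0 + 0.60) = (17.40, 18.60)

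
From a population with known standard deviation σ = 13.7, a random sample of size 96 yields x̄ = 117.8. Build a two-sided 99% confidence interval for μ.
(114.20, 121.40)

z-interval (σ known):
z* = 2.576 for 99% confidence

Margin of error = z* · σ/√n = 2.576 · 13.7/√96 = 3.60

CI: (117.8 - 3.60, 117.8 + 3.60) = (114.20, 121.40)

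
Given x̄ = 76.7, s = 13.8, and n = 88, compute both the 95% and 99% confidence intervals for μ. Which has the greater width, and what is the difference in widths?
99% CI is wider by 1.90

df = 87
95% CI: t* = 1.988, (73.78, 79.62), width = 2 · t* · s/√n = 5.85
99% CI: t* = 2.634, (72.83, 80.57), width = 2 · t* · s/√n = 7.75

The 99% CI is wider by 7.75 - 5.85 = 1.90.
Higher confidence requires a wider interval.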